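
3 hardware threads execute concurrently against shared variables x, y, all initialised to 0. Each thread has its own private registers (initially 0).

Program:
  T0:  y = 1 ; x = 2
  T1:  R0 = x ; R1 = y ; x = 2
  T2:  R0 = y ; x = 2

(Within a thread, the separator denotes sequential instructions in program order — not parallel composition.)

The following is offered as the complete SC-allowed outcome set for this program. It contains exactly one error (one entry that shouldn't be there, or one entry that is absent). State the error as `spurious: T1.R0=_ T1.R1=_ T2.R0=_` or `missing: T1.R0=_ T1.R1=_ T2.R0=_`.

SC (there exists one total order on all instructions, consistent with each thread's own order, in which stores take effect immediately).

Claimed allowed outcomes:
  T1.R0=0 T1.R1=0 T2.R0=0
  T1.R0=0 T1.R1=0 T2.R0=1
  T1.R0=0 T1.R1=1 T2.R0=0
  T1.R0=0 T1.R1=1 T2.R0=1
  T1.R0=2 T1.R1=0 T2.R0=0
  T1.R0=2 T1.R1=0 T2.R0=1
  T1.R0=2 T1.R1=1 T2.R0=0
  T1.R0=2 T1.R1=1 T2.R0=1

outcome vector order: (T1.R0,T1.R1,T2.R0)
[SC] allowed = {000, 001, 010, 011, 200, 210, 211}
claimed∖SC = {201}

spurious: T1.R0=2 T1.R1=0 T2.R0=1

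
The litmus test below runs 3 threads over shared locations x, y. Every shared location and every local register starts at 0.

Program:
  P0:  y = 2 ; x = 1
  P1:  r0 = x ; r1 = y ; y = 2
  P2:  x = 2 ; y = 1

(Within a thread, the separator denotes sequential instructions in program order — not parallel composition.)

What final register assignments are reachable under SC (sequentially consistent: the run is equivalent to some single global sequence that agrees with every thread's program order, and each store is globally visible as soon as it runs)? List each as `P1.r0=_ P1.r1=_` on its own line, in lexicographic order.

outcome vector order: (P1.r0,P1.r1)
|SC outcomes| = 8

P1.r0=0 P1.r1=0
P1.r0=0 P1.r1=1
P1.r0=0 P1.r1=2
P1.r0=1 P1.r1=1
P1.r0=1 P1.r1=2
P1.r0=2 P1.r1=0
P1.r0=2 P1.r1=1
P1.r0=2 P1.r1=2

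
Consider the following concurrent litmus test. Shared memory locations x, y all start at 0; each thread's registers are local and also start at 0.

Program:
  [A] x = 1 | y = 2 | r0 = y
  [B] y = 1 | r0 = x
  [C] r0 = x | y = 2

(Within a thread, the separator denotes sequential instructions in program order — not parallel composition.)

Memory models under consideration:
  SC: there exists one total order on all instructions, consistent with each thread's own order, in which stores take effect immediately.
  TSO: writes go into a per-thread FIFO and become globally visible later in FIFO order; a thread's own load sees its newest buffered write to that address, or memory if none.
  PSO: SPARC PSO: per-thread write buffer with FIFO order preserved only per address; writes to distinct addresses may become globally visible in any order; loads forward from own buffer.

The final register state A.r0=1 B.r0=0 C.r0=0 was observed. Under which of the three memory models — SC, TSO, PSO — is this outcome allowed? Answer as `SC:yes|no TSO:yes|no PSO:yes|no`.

SC:no TSO:yes PSO:yes

outcome vector order: (A.r0,B.r0,C.r0)
[SC] allowed = {1/1/0 1/1/1 2/0/0 2/0/1 2/1/0 2/1/1}
[TSO] allowed = {1/0/0 1/0/1 1/1/0 1/1/1 2/0/0 2/0/1 2/1/0 2/1/1}
[PSO] allowed = {1/0/0 1/0/1 1/1/0 1/1/1 2/0/0 2/0/1 2/1/0 2/1/1}
target 1/0/0 ∈ {TSO,PSO}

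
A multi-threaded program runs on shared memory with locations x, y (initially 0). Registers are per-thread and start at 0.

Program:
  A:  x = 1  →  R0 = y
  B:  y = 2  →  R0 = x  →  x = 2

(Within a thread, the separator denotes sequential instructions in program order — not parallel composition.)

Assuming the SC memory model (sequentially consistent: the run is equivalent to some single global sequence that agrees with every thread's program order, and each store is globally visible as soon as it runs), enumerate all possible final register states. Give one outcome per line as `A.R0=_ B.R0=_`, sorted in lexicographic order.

A.R0=0 B.R0=1
A.R0=2 B.R0=0
A.R0=2 B.R0=1

outcome vector order: (A.R0,B.R0)
|SC outcomes| = 3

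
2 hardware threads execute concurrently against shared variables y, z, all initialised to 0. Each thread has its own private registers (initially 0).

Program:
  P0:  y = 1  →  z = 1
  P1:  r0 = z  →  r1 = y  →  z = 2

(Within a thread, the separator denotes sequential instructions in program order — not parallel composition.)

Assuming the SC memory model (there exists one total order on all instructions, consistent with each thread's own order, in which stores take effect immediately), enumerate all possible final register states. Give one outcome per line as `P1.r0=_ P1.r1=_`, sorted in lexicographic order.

outcome vector order: (P1.r0,P1.r1)
|SC outcomes| = 3

P1.r0=0 P1.r1=0
P1.r0=0 P1.r1=1
P1.r0=1 P1.r1=1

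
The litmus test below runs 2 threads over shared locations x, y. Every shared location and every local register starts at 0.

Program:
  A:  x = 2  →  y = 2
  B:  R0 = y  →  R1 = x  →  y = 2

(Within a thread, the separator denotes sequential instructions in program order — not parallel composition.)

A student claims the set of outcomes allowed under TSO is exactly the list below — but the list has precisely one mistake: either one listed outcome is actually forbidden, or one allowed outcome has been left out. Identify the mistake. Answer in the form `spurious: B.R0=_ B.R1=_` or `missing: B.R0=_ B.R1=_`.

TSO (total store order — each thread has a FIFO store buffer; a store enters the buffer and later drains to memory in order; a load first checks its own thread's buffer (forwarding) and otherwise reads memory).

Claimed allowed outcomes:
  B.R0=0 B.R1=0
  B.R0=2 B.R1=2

outcome vector order: (B.R0,B.R1)
under TSO → 00 02 22
TSO∖claimed = {02}

missing: B.R0=0 B.R1=2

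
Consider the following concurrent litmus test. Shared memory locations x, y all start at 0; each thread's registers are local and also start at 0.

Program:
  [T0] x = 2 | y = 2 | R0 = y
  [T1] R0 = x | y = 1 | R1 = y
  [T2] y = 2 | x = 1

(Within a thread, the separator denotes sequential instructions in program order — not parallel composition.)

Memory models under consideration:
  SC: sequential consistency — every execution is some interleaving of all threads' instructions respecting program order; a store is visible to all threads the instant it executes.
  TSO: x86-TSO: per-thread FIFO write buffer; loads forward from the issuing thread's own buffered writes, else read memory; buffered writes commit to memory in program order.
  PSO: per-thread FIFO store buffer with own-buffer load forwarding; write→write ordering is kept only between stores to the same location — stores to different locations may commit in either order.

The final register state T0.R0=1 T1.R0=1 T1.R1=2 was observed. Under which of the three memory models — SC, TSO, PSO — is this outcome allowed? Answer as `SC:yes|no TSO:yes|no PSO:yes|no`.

outcome vector order: (T0.R0,T1.R0,T1.R1)
SC: 11 outcomes — {1/0/1 1/0/2 1/1/1 1/2/1 1/2/2 2/0/1 2/0/2 2/1/1 2/1/2 2/2/1 2/2/2}
TSO: 11 outcomes — {1/0/1 1/0/2 1/1/1 1/2/1 1/2/2 2/0/1 2/0/2 2/1/1 2/1/2 2/2/1 2/2/2}
PSO: 12 outcomes — {1/0/1 1/0/2 1/1/1 1/1/2 1/2/1 1/2/2 2/0/1 2/0/2 2/1/1 2/1/2 2/2/1 2/2/2}
target 1/1/2 ∈ {PSO}

SC:no TSO:no PSO:yes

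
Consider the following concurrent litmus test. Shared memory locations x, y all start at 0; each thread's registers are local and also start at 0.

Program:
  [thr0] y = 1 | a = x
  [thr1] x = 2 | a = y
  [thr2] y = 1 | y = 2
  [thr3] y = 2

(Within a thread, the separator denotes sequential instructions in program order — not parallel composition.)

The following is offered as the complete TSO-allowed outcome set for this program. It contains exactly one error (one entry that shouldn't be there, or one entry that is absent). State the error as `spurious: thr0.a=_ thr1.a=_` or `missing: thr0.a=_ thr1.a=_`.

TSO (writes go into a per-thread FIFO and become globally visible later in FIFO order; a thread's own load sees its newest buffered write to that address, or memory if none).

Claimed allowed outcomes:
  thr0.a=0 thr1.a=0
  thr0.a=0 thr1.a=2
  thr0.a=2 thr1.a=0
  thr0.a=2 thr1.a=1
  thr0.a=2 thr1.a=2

missing: thr0.a=0 thr1.a=1

outcome vector order: (thr0.a,thr1.a)
TSO: 6 outcomes — {(0,0) (0,1) (0,2) (2,0) (2,1) (2,2)}
TSO∖claimed = {(0,1)}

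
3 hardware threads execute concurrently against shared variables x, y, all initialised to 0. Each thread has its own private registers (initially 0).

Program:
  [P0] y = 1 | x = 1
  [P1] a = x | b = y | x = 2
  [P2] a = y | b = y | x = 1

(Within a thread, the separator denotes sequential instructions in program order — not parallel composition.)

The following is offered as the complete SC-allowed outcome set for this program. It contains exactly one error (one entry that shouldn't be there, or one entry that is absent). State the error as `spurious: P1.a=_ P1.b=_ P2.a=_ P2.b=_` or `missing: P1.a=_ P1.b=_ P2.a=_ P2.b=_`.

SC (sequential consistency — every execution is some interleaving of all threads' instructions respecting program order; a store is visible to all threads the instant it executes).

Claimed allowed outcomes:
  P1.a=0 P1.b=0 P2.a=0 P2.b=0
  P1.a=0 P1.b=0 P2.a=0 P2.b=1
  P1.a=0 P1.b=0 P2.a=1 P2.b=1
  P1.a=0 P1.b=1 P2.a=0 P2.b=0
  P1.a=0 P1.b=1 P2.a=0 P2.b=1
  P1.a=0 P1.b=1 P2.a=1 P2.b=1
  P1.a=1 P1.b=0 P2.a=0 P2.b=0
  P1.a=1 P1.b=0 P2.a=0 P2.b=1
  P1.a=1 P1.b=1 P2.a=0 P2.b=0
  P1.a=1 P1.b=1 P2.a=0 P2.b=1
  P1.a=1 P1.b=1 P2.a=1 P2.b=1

outcome vector order: (P1.a,P1.b,P2.a,P2.b)
under SC → <0 0 0 0>; <0 0 0 1>; <0 0 1 1>; <0 1 0 0>; <0 1 0 1>; <0 1 1 1>; <1 0 0 0>; <1 1 0 0>; <1 1 0 1>; <1 1 1 1>
claimed∖SC = {<1 0 0 1>}

spurious: P1.a=1 P1.b=0 P2.a=0 P2.b=1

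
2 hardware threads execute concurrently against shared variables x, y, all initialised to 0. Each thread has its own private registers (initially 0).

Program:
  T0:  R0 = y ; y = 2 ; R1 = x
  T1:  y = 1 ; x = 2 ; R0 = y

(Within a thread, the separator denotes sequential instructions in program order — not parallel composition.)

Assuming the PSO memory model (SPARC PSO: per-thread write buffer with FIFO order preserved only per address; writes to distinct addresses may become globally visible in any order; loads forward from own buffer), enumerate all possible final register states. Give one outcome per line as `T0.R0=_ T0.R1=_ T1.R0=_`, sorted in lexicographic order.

outcome vector order: (T0.R0,T0.R1,T1.R0)
|PSO outcomes| = 8

T0.R0=0 T0.R1=0 T1.R0=1
T0.R0=0 T0.R1=0 T1.R0=2
T0.R0=0 T0.R1=2 T1.R0=1
T0.R0=0 T0.R1=2 T1.R0=2
T0.R0=1 T0.R1=0 T1.R0=1
T0.R0=1 T0.R1=0 T1.R0=2
T0.R0=1 T0.R1=2 T1.R0=1
T0.R0=1 T0.R1=2 T1.R0=2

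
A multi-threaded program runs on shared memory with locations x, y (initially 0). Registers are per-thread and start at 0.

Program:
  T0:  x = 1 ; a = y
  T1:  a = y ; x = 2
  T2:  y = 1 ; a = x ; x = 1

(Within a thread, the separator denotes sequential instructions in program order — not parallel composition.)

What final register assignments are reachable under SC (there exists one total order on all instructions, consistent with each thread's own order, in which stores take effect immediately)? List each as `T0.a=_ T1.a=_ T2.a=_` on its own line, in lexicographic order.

T0.a=0 T1.a=0 T2.a=1
T0.a=0 T1.a=0 T2.a=2
T0.a=0 T1.a=1 T2.a=1
T0.a=0 T1.a=1 T2.a=2
T0.a=1 T1.a=0 T2.a=0
T0.a=1 T1.a=0 T2.a=1
T0.a=1 T1.a=0 T2.a=2
T0.a=1 T1.a=1 T2.a=0
T0.a=1 T1.a=1 T2.a=1
T0.a=1 T1.a=1 T2.a=2

outcome vector order: (T0.a,T1.a,T2.a)
|SC outcomes| = 10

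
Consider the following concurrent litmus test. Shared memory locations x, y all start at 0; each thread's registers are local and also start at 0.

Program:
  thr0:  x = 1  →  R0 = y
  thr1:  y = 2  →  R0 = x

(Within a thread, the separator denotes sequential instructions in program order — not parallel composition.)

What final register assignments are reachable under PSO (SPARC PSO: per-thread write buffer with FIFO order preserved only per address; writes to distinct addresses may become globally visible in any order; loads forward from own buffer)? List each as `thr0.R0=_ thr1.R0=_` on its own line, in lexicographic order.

thr0.R0=0 thr1.R0=0
thr0.R0=0 thr1.R0=1
thr0.R0=2 thr1.R0=0
thr0.R0=2 thr1.R0=1

outcome vector order: (thr0.R0,thr1.R0)
|PSO outcomes| = 4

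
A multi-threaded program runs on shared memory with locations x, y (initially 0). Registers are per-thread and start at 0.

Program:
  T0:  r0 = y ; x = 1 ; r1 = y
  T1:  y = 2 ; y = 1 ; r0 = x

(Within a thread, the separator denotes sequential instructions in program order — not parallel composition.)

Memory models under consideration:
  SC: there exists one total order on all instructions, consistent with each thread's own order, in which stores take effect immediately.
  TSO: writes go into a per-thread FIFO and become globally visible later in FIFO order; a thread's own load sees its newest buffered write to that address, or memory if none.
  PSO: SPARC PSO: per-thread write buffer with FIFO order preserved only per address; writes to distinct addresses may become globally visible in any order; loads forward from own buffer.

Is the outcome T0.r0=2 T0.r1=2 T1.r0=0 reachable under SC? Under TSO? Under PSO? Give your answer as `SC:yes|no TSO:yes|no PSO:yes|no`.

SC:no TSO:yes PSO:yes

outcome vector order: (T0.r0,T0.r1,T1.r0)
SC (9): 0/0/1, 0/1/0, 0/1/1, 0/2/1, 1/1/0, 1/1/1, 2/1/0, 2/1/1, 2/2/1
TSO (12): 0/0/0, 0/0/1, 0/1/0, 0/1/1, 0/2/0, 0/2/1, 1/1/0, 1/1/1, 2/1/0, 2/1/1, 2/2/0, 2/2/1
PSO (12): 0/0/0, 0/0/1, 0/1/0, 0/1/1, 0/2/0, 0/2/1, 1/1/0, 1/1/1, 2/1/0, 2/1/1, 2/2/0, 2/2/1
target 2/2/0 ∈ {TSO,PSO}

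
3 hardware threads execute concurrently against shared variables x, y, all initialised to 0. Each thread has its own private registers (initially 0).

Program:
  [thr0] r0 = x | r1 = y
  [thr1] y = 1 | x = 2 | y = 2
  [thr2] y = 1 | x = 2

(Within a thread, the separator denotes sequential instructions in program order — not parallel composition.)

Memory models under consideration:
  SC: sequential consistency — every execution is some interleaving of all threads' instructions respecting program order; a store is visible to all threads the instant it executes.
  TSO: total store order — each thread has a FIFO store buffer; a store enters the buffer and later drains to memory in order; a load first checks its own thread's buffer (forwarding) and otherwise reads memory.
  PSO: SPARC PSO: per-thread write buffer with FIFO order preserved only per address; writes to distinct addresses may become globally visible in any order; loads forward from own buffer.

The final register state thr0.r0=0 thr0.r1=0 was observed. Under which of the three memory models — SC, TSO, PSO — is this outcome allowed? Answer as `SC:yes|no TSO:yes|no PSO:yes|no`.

outcome vector order: (thr0.r0,thr0.r1)
SC: 5 outcomes — {00 01 02 21 22}
TSO: 5 outcomes — {00 01 02 21 22}
PSO: 6 outcomes — {00 01 02 20 21 22}
target 00 ∈ {SC,TSO,PSO}

SC:yes TSO:yes PSO:yes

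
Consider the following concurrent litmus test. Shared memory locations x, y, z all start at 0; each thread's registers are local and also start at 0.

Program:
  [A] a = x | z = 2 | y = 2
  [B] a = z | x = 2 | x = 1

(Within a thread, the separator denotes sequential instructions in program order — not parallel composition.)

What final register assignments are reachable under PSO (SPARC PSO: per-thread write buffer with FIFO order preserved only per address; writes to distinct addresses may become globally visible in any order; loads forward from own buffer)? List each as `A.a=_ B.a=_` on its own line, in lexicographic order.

A.a=0 B.a=0
A.a=0 B.a=2
A.a=1 B.a=0
A.a=2 B.a=0

outcome vector order: (A.a,B.a)
|PSO outcomes| = 4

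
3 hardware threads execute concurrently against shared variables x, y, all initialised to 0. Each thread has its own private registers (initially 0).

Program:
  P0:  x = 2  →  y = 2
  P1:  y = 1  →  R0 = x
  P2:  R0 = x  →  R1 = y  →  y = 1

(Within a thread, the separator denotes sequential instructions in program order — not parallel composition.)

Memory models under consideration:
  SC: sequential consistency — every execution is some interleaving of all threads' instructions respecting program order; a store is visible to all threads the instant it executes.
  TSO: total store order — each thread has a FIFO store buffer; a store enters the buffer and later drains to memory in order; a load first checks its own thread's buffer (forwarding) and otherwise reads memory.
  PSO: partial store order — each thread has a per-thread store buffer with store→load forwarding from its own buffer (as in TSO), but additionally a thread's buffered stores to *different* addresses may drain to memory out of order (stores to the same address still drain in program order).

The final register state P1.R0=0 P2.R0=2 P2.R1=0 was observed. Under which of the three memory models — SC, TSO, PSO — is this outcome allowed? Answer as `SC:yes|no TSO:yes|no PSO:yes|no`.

outcome vector order: (P1.R0,P2.R0,P2.R1)
under SC → 0/0/0 0/0/1 0/0/2 0/2/1 0/2/2 2/0/0 2/0/1 2/0/2 2/2/0 2/2/1 2/2/2
under TSO → 0/0/0 0/0/1 0/0/2 0/2/0 0/2/1 0/2/2 2/0/0 2/0/1 2/0/2 2/2/0 2/2/1 2/2/2
under PSO → 0/0/0 0/0/1 0/0/2 0/2/0 0/2/1 0/2/2 2/0/0 2/0/1 2/0/2 2/2/0 2/2/1 2/2/2
target 0/2/0 ∈ {TSO,PSO}

SC:no TSO:yes PSO:yes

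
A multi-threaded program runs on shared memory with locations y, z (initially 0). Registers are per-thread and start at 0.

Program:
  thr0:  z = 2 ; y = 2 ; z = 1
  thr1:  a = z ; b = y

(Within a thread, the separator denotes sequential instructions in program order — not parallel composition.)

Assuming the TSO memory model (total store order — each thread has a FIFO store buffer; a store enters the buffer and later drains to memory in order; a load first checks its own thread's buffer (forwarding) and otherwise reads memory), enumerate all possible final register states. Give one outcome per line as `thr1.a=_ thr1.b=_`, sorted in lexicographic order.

outcome vector order: (thr1.a,thr1.b)
|TSO outcomes| = 5

thr1.a=0 thr1.b=0
thr1.a=0 thr1.b=2
thr1.a=1 thr1.b=2
thr1.a=2 thr1.b=0
thr1.a=2 thr1.b=2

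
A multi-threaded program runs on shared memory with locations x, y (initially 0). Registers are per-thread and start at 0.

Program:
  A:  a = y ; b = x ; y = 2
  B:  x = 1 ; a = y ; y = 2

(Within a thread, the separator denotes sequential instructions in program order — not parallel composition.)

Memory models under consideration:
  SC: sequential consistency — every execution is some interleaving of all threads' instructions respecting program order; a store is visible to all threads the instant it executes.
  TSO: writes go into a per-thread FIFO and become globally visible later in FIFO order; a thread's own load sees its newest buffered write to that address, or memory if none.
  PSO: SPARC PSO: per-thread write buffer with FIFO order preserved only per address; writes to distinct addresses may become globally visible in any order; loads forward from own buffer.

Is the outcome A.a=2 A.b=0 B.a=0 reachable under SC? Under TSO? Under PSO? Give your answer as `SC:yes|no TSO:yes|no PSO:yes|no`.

SC:no TSO:no PSO:yes

outcome vector order: (A.a,A.b,B.a)
under SC → <0 0 0> <0 0 2> <0 1 0> <0 1 2> <2 1 0>
under TSO → <0 0 0> <0 0 2> <0 1 0> <0 1 2> <2 1 0>
under PSO → <0 0 0> <0 0 2> <0 1 0> <0 1 2> <2 0 0> <2 1 0>
target <2 0 0> ∈ {PSO}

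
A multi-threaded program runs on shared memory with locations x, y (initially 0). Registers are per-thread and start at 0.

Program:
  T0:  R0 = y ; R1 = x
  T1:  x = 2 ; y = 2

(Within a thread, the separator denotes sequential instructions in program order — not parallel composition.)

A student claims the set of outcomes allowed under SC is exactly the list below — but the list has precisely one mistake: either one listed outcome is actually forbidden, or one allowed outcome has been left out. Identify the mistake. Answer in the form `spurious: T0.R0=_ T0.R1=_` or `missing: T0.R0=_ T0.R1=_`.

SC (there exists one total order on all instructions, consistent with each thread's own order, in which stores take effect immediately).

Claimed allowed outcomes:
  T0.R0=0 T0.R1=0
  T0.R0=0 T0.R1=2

missing: T0.R0=2 T0.R1=2

outcome vector order: (T0.R0,T0.R1)
SC: 3 outcomes — {<0 0>, <0 2>, <2 2>}
SC∖claimed = {<2 2>}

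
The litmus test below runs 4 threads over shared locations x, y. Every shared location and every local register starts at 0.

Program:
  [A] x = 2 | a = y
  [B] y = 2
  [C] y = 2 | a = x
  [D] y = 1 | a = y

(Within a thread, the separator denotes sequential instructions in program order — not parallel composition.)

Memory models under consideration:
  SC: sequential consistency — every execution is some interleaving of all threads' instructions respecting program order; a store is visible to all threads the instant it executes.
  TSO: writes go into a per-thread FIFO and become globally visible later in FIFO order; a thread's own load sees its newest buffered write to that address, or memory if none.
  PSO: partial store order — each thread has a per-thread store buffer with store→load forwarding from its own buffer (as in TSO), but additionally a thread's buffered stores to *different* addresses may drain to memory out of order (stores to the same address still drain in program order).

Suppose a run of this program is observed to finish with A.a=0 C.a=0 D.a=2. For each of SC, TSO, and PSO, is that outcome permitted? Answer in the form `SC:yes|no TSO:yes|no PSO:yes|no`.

outcome vector order: (A.a,C.a,D.a)
under SC → (0,2,1); (0,2,2); (1,0,1); (1,0,2); (1,2,1); (1,2,2); (2,0,1); (2,0,2); (2,2,1); (2,2,2)
under TSO → (0,0,1); (0,0,2); (0,2,1); (0,2,2); (1,0,1); (1,0,2); (1,2,1); (1,2,2); (2,0,1); (2,0,2); (2,2,1); (2,2,2)
under PSO → (0,0,1); (0,0,2); (0,2,1); (0,2,2); (1,0,1); (1,0,2); (1,2,1); (1,2,2); (2,0,1); (2,0,2); (2,2,1); (2,2,2)
target (0,0,2) ∈ {TSO,PSO}

SC:no TSO:yes PSO:yes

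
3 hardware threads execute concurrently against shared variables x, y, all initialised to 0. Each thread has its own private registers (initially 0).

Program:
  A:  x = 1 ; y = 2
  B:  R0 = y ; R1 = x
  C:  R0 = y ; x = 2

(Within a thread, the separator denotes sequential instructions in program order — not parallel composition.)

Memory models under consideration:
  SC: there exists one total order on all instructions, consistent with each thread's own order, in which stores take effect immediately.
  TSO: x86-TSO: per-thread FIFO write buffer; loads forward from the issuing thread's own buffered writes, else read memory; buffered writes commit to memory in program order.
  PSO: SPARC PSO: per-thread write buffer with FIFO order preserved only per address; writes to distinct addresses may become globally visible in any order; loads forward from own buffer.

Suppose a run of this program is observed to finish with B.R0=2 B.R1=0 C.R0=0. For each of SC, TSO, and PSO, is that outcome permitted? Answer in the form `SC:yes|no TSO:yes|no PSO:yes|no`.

SC:no TSO:no PSO:yes

outcome vector order: (B.R0,B.R1,C.R0)
[SC] allowed = {<0 0 0>; <0 0 2>; <0 1 0>; <0 1 2>; <0 2 0>; <0 2 2>; <2 1 0>; <2 1 2>; <2 2 0>; <2 2 2>}
[TSO] allowed = {<0 0 0>; <0 0 2>; <0 1 0>; <0 1 2>; <0 2 0>; <0 2 2>; <2 1 0>; <2 1 2>; <2 2 0>; <2 2 2>}
[PSO] allowed = {<0 0 0>; <0 0 2>; <0 1 0>; <0 1 2>; <0 2 0>; <0 2 2>; <2 0 0>; <2 0 2>; <2 1 0>; <2 1 2>; <2 2 0>; <2 2 2>}
target <2 0 0> ∈ {PSO}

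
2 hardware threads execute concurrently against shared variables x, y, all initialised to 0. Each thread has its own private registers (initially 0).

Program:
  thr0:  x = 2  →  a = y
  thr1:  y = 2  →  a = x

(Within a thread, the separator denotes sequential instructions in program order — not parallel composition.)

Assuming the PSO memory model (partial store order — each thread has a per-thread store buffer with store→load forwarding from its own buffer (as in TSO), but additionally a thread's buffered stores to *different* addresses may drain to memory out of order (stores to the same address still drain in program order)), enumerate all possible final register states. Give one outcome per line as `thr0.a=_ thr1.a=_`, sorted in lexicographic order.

outcome vector order: (thr0.a,thr1.a)
|PSO outcomes| = 4

thr0.a=0 thr1.a=0
thr0.a=0 thr1.a=2
thr0.a=2 thr1.a=0
thr0.a=2 thr1.a=2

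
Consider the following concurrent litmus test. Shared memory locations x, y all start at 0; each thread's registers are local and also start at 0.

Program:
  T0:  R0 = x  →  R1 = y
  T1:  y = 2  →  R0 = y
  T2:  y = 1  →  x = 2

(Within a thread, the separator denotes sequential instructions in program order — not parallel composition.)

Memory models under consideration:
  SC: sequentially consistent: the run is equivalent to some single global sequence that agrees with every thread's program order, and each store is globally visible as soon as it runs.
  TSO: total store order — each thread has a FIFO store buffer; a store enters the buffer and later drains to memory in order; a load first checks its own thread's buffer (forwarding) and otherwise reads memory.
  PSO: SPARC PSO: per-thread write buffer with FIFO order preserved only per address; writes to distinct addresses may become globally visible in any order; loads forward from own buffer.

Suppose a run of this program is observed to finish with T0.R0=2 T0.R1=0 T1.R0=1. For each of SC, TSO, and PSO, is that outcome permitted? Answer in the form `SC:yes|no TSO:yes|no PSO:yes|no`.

outcome vector order: (T0.R0,T0.R1,T1.R0)
SC: 9 outcomes — {001 002 011 012 021 022 211 212 222}
TSO: 9 outcomes — {001 002 011 012 021 022 211 212 222}
PSO: 12 outcomes — {001 002 011 012 021 022 201 202 211 212 221 222}
target 201 ∈ {PSO}

SC:no TSO:no PSO:yes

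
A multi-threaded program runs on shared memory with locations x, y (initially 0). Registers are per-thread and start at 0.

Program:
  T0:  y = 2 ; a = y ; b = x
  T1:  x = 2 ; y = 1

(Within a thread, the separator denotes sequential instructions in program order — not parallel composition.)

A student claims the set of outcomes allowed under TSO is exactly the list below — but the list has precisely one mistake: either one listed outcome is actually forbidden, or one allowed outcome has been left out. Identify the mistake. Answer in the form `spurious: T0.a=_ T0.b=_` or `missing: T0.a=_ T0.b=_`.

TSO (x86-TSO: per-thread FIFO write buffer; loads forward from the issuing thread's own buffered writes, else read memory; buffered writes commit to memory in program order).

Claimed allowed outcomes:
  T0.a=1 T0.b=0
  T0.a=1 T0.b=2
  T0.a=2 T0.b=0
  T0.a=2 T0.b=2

outcome vector order: (T0.a,T0.b)
[TSO] allowed = {1/2 2/0 2/2}
claimed∖TSO = {1/0}

spurious: T0.a=1 T0.b=0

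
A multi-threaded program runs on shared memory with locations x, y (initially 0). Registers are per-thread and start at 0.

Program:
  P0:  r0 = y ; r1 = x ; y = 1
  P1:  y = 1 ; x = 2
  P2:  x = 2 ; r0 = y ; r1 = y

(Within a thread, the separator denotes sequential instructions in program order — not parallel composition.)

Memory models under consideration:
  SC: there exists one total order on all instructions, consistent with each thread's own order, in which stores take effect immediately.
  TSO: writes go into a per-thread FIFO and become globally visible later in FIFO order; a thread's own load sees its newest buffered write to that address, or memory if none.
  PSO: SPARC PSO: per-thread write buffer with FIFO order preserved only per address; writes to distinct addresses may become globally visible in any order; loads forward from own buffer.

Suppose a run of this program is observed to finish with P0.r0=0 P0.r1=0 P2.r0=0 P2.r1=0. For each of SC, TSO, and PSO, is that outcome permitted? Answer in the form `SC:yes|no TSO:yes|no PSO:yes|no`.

SC:yes TSO:yes PSO:yes

outcome vector order: (P0.r0,P0.r1,P2.r0,P2.r1)
SC: 10 outcomes — {<0 0 0 0>, <0 0 0 1>, <0 0 1 1>, <0 2 0 0>, <0 2 0 1>, <0 2 1 1>, <1 0 1 1>, <1 2 0 0>, <1 2 0 1>, <1 2 1 1>}
TSO: 12 outcomes — {<0 0 0 0>, <0 0 0 1>, <0 0 1 1>, <0 2 0 0>, <0 2 0 1>, <0 2 1 1>, <1 0 0 0>, <1 0 0 1>, <1 0 1 1>, <1 2 0 0>, <1 2 0 1>, <1 2 1 1>}
PSO: 12 outcomes — {<0 0 0 0>, <0 0 0 1>, <0 0 1 1>, <0 2 0 0>, <0 2 0 1>, <0 2 1 1>, <1 0 0 0>, <1 0 0 1>, <1 0 1 1>, <1 2 0 0>, <1 2 0 1>, <1 2 1 1>}
target <0 0 0 0> ∈ {SC,TSO,PSO}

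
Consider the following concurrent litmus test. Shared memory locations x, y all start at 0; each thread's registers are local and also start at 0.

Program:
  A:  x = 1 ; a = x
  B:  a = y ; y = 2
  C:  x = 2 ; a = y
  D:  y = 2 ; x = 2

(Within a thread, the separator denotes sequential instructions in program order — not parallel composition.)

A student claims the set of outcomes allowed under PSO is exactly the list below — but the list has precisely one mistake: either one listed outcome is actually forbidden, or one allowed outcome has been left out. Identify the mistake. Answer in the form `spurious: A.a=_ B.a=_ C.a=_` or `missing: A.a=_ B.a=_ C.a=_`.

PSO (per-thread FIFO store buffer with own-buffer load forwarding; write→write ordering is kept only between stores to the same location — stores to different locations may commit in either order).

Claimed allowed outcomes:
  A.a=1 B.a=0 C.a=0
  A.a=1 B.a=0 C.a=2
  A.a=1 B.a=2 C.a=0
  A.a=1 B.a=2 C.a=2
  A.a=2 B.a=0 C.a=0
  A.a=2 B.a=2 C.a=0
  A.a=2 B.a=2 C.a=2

outcome vector order: (A.a,B.a,C.a)
[PSO] allowed = {1/0/0, 1/0/2, 1/2/0, 1/2/2, 2/0/0, 2/0/2, 2/2/0, 2/2/2}
PSO∖claimed = {2/0/2}

missing: A.a=2 B.a=0 C.a=2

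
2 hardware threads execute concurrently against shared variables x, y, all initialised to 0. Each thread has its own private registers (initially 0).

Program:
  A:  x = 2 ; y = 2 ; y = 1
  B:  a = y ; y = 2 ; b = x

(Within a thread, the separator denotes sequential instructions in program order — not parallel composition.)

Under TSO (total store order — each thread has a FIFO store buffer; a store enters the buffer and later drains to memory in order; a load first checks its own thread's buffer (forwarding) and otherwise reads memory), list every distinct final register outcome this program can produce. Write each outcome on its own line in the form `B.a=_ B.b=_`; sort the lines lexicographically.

outcome vector order: (B.a,B.b)
|TSO outcomes| = 4

B.a=0 B.b=0
B.a=0 B.b=2
B.a=1 B.b=2
B.a=2 B.b=2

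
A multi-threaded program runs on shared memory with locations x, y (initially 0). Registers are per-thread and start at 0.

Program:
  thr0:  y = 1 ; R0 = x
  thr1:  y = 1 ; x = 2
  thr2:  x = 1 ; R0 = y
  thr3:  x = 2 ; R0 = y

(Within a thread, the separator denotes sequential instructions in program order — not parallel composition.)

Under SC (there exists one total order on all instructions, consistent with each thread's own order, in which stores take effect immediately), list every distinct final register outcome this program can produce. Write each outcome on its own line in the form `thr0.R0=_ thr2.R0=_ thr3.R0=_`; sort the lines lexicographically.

outcome vector order: (thr0.R0,thr2.R0,thr3.R0)
|SC outcomes| = 9

thr0.R0=0 thr2.R0=1 thr3.R0=1
thr0.R0=1 thr2.R0=0 thr3.R0=0
thr0.R0=1 thr2.R0=0 thr3.R0=1
thr0.R0=1 thr2.R0=1 thr3.R0=0
thr0.R0=1 thr2.R0=1 thr3.R0=1
thr0.R0=2 thr2.R0=0 thr3.R0=0
thr0.R0=2 thr2.R0=0 thr3.R0=1
thr0.R0=2 thr2.R0=1 thr3.R0=0
thr0.R0=2 thr2.R0=1 thr3.R0=1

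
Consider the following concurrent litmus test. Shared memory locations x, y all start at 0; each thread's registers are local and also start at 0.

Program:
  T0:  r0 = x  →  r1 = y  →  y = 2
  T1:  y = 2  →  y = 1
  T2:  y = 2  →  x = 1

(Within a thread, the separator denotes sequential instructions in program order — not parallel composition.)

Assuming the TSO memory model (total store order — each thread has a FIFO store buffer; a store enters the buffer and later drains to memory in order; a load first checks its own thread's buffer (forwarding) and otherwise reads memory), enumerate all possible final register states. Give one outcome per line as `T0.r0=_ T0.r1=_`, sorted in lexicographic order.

outcome vector order: (T0.r0,T0.r1)
|TSO outcomes| = 5

T0.r0=0 T0.r1=0
T0.r0=0 T0.r1=1
T0.r0=0 T0.r1=2
T0.r0=1 T0.r1=1
T0.r0=1 T0.r1=2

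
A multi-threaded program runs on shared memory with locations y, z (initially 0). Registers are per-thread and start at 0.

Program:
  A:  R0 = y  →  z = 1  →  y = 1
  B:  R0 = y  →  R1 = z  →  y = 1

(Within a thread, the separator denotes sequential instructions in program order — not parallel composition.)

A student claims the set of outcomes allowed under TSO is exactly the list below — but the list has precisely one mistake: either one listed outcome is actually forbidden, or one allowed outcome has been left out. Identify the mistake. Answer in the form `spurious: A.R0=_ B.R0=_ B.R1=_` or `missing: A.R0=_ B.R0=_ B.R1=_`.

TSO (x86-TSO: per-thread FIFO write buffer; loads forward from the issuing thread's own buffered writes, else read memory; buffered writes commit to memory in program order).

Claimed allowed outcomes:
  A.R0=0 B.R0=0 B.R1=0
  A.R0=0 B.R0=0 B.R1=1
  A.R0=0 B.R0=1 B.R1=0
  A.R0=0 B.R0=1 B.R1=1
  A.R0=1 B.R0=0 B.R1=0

spurious: A.R0=0 B.R0=1 B.R1=0

outcome vector order: (A.R0,B.R0,B.R1)
TSO (4): (0,0,0) (0,0,1) (0,1,1) (1,0,0)
claimed∖TSO = {(0,1,0)}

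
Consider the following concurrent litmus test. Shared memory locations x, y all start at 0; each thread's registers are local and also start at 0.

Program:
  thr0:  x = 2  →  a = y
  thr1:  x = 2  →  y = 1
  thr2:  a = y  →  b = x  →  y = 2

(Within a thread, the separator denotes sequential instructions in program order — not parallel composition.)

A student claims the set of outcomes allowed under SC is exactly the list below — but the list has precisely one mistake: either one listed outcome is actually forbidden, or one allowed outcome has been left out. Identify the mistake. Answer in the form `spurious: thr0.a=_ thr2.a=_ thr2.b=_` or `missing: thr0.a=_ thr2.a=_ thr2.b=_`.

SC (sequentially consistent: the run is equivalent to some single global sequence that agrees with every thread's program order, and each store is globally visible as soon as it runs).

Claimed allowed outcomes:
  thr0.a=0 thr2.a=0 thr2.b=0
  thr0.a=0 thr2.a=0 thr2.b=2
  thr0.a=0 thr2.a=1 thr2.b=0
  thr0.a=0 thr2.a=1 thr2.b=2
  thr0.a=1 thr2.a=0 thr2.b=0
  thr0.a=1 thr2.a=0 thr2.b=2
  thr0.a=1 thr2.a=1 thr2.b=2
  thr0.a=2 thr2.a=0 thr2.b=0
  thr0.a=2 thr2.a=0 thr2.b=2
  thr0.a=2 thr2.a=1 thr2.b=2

outcome vector order: (thr0.a,thr2.a,thr2.b)
SC: 9 outcomes — {<0 0 0>; <0 0 2>; <0 1 2>; <1 0 0>; <1 0 2>; <1 1 2>; <2 0 0>; <2 0 2>; <2 1 2>}
claimed∖SC = {<0 1 0>}

spurious: thr0.a=0 thr2.a=1 thr2.b=0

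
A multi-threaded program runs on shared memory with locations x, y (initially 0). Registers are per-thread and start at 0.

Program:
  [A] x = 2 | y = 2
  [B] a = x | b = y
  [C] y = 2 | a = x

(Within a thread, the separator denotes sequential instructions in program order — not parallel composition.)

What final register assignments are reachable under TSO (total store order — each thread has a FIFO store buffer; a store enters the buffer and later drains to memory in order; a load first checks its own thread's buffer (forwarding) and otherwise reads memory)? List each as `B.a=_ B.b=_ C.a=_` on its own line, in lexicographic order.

outcome vector order: (B.a,B.b,C.a)
|TSO outcomes| = 8

B.a=0 B.b=0 C.a=0
B.a=0 B.b=0 C.a=2
B.a=0 B.b=2 C.a=0
B.a=0 B.b=2 C.a=2
B.a=2 B.b=0 C.a=0
B.a=2 B.b=0 C.a=2
B.a=2 B.b=2 C.a=0
B.a=2 B.b=2 C.a=2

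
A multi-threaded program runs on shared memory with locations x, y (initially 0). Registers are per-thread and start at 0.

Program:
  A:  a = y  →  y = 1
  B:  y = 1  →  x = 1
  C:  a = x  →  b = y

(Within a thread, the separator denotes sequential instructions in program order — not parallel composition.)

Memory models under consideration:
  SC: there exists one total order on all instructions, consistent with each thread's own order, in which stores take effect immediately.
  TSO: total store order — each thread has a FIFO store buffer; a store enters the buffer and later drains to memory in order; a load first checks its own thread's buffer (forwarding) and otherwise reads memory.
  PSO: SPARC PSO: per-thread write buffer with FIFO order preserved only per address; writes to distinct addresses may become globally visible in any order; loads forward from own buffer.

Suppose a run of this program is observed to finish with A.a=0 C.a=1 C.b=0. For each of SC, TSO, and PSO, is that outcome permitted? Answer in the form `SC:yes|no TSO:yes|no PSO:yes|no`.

SC:no TSO:no PSO:yes

outcome vector order: (A.a,C.a,C.b)
SC (6): (0,0,0), (0,0,1), (0,1,1), (1,0,0), (1,0,1), (1,1,1)
TSO (6): (0,0,0), (0,0,1), (0,1,1), (1,0,0), (1,0,1), (1,1,1)
PSO (8): (0,0,0), (0,0,1), (0,1,0), (0,1,1), (1,0,0), (1,0,1), (1,1,0), (1,1,1)
target (0,1,0) ∈ {PSO}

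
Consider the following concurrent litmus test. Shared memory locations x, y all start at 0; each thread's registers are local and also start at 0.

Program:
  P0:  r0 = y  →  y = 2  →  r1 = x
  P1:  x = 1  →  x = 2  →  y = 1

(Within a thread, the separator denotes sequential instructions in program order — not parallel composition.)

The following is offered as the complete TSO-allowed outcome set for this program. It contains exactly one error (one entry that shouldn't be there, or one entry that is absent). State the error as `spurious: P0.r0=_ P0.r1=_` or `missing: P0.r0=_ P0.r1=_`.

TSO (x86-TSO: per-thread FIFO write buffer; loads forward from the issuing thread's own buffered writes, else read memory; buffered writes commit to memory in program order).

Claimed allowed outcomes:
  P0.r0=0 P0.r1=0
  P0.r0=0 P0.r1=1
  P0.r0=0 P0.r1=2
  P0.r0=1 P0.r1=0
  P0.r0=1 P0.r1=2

spurious: P0.r0=1 P0.r1=0

outcome vector order: (P0.r0,P0.r1)
TSO (4): <0 0> <0 1> <0 2> <1 2>
claimed∖TSO = {<1 0>}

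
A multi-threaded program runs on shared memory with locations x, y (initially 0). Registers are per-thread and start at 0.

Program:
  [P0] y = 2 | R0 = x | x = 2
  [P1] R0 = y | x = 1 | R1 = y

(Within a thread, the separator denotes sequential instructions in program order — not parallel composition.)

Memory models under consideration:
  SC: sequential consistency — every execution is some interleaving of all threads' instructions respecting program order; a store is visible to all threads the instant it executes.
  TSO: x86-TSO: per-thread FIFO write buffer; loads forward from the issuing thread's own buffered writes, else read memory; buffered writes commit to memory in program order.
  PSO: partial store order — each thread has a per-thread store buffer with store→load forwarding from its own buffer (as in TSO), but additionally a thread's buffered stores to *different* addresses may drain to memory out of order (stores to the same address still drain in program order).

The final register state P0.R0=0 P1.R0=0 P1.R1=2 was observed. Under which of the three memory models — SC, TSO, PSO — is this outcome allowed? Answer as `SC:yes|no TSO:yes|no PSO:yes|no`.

outcome vector order: (P0.R0,P1.R0,P1.R1)
under SC → 0/0/2; 0/2/2; 1/0/0; 1/0/2; 1/2/2
under TSO → 0/0/0; 0/0/2; 0/2/2; 1/0/0; 1/0/2; 1/2/2
under PSO → 0/0/0; 0/0/2; 0/2/2; 1/0/0; 1/0/2; 1/2/2
target 0/0/2 ∈ {SC,TSO,PSO}

SC:yes TSO:yes PSO:yes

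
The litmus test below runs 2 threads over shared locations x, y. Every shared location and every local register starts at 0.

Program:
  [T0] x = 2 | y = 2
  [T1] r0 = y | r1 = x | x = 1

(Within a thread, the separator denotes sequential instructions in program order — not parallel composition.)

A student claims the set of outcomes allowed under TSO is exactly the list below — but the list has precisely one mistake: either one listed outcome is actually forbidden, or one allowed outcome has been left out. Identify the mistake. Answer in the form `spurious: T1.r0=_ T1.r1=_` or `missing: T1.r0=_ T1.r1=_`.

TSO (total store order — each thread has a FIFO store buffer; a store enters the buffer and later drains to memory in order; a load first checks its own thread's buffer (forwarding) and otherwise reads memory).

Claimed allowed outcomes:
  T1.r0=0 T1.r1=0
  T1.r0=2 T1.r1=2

outcome vector order: (T1.r0,T1.r1)
[TSO] allowed = {0/0, 0/2, 2/2}
TSO∖claimed = {0/2}

missing: T1.r0=0 T1.r1=2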